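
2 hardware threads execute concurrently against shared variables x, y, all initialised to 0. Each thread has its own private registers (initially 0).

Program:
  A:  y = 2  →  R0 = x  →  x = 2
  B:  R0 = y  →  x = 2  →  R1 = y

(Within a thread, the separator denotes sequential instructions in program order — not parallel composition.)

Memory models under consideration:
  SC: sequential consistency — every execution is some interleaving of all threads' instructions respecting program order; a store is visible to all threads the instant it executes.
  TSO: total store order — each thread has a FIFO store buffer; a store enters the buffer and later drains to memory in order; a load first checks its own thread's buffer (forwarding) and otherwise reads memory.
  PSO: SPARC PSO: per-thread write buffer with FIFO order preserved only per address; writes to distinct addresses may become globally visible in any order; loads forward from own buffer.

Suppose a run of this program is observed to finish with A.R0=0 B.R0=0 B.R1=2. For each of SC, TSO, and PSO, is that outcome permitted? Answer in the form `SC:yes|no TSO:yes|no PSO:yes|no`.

SC:yes TSO:yes PSO:yes

outcome vector order: (A.R0,B.R0,B.R1)
[SC] allowed = {<0 0 2>, <0 2 2>, <2 0 0>, <2 0 2>, <2 2 2>}
[TSO] allowed = {<0 0 0>, <0 0 2>, <0 2 2>, <2 0 0>, <2 0 2>, <2 2 2>}
[PSO] allowed = {<0 0 0>, <0 0 2>, <0 2 2>, <2 0 0>, <2 0 2>, <2 2 2>}
target <0 0 2> ∈ {SC,TSO,PSO}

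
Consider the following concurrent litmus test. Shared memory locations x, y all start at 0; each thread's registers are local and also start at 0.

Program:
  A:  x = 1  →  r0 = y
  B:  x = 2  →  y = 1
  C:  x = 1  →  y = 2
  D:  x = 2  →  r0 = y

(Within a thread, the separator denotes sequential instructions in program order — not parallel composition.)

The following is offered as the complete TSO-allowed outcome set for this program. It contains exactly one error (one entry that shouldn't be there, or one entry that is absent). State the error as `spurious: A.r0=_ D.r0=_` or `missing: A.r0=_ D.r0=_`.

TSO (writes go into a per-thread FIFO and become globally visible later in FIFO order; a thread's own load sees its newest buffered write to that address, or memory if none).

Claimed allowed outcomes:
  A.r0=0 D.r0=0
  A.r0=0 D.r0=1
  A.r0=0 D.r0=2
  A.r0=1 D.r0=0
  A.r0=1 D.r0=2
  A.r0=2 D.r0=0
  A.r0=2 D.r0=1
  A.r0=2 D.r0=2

outcome vector order: (A.r0,D.r0)
TSO (9): 00, 01, 02, 10, 11, 12, 20, 21, 22
TSO∖claimed = {11}

missing: A.r0=1 D.r0=1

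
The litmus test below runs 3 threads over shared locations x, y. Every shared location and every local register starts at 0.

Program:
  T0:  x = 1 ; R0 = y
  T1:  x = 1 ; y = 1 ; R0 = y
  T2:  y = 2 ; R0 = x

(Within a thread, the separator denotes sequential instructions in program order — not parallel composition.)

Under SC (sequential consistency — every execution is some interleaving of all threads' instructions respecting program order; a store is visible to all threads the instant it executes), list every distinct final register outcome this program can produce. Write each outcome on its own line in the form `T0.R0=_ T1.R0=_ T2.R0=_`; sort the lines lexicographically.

outcome vector order: (T0.R0,T1.R0,T2.R0)
|SC outcomes| = 8

T0.R0=0 T1.R0=1 T2.R0=1
T0.R0=0 T1.R0=2 T2.R0=1
T0.R0=1 T1.R0=1 T2.R0=0
T0.R0=1 T1.R0=1 T2.R0=1
T0.R0=1 T1.R0=2 T2.R0=1
T0.R0=2 T1.R0=1 T2.R0=0
T0.R0=2 T1.R0=1 T2.R0=1
T0.R0=2 T1.R0=2 T2.R0=1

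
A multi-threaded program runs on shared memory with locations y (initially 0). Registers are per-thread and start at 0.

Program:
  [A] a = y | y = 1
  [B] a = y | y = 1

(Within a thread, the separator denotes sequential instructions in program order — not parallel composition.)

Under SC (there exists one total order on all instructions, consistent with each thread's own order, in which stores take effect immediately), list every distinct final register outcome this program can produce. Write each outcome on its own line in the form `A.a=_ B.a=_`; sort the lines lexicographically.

outcome vector order: (A.a,B.a)
|SC outcomes| = 3

A.a=0 B.a=0
A.a=0 B.a=1
A.a=1 B.a=0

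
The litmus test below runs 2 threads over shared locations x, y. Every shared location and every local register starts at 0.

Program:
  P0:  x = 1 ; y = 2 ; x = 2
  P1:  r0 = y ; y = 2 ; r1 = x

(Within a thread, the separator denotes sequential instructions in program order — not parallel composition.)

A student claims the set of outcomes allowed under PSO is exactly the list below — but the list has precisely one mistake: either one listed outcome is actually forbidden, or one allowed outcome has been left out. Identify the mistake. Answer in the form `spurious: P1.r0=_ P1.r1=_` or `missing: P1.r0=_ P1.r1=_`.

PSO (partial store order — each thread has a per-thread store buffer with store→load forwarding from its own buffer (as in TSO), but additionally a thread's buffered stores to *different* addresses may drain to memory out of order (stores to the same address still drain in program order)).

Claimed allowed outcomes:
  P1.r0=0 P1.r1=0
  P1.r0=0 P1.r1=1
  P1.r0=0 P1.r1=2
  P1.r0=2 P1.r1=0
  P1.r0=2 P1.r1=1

missing: P1.r0=2 P1.r1=2

outcome vector order: (P1.r0,P1.r1)
[PSO] allowed = {0/0; 0/1; 0/2; 2/0; 2/1; 2/2}
PSO∖claimed = {2/2}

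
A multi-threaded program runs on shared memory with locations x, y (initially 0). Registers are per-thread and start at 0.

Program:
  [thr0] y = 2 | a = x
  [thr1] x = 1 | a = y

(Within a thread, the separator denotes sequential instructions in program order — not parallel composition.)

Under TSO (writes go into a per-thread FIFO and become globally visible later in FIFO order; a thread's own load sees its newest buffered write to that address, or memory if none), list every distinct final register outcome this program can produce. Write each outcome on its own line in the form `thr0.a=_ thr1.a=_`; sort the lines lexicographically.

thr0.a=0 thr1.a=0
thr0.a=0 thr1.a=2
thr0.a=1 thr1.a=0
thr0.a=1 thr1.a=2

outcome vector order: (thr0.a,thr1.a)
|TSO outcomes| = 4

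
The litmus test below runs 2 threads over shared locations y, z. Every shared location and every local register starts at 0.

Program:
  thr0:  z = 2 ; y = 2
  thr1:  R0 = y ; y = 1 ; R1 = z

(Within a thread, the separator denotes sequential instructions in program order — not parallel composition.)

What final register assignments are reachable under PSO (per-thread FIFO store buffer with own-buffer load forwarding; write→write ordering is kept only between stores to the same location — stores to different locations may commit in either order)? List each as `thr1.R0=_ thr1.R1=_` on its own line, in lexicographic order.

thr1.R0=0 thr1.R1=0
thr1.R0=0 thr1.R1=2
thr1.R0=2 thr1.R1=0
thr1.R0=2 thr1.R1=2

outcome vector order: (thr1.R0,thr1.R1)
|PSO outcomes| = 4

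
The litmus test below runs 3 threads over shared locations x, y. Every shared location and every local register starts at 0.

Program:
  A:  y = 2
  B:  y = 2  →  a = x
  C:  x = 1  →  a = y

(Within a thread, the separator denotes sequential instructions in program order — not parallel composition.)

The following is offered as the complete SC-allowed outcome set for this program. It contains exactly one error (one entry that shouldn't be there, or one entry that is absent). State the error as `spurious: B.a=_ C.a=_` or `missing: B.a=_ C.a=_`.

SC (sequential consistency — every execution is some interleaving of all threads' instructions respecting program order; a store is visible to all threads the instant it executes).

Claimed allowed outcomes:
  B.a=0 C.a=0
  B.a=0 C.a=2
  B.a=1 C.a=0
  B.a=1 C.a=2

outcome vector order: (B.a,C.a)
[SC] allowed = {(0,2); (1,0); (1,2)}
claimed∖SC = {(0,0)}

spurious: B.a=0 C.a=0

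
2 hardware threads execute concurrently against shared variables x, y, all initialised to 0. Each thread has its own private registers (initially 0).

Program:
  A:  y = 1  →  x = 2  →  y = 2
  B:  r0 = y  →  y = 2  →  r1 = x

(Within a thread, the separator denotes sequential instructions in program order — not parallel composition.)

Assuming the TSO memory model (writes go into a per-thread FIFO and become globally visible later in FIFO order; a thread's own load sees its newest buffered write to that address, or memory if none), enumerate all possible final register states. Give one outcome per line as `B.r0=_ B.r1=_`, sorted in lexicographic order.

outcome vector order: (B.r0,B.r1)
|TSO outcomes| = 5

B.r0=0 B.r1=0
B.r0=0 B.r1=2
B.r0=1 B.r1=0
B.r0=1 B.r1=2
B.r0=2 B.r1=2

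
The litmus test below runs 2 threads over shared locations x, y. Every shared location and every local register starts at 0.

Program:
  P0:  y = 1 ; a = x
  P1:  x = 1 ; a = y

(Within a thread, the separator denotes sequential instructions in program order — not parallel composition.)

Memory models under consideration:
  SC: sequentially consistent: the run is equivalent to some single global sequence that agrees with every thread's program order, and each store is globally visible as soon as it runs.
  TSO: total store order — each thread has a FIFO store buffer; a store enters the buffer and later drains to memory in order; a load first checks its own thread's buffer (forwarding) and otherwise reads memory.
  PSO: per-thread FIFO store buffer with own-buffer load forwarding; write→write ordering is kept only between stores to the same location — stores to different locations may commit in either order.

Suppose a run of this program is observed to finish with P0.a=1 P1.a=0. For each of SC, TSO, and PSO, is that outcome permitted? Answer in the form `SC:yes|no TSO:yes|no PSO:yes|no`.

SC:yes TSO:yes PSO:yes

outcome vector order: (P0.a,P1.a)
under SC → 01 10 11
under TSO → 00 01 10 11
under PSO → 00 01 10 11
target 10 ∈ {SC,TSO,PSO}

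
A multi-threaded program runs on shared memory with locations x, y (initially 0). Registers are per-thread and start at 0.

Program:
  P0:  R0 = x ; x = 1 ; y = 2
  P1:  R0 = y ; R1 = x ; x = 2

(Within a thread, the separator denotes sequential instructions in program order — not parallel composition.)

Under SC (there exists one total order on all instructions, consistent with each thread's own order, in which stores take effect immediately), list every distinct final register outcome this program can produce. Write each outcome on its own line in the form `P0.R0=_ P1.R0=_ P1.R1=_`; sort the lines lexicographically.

P0.R0=0 P1.R0=0 P1.R1=0
P0.R0=0 P1.R0=0 P1.R1=1
P0.R0=0 P1.R0=2 P1.R1=1
P0.R0=2 P1.R0=0 P1.R1=0

outcome vector order: (P0.R0,P1.R0,P1.R1)
|SC outcomes| = 4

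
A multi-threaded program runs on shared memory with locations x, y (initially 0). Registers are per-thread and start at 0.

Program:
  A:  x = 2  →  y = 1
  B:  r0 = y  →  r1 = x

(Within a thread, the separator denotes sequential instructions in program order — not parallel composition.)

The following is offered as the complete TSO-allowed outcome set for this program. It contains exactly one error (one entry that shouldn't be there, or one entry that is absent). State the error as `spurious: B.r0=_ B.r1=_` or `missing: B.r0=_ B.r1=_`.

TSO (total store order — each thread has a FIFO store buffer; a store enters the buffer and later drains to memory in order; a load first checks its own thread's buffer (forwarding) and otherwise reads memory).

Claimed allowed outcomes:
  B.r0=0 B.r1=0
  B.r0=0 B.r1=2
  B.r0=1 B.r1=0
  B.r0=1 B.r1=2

outcome vector order: (B.r0,B.r1)
TSO (3): (0,0); (0,2); (1,2)
claimed∖TSO = {(1,0)}

spurious: B.r0=1 B.r1=0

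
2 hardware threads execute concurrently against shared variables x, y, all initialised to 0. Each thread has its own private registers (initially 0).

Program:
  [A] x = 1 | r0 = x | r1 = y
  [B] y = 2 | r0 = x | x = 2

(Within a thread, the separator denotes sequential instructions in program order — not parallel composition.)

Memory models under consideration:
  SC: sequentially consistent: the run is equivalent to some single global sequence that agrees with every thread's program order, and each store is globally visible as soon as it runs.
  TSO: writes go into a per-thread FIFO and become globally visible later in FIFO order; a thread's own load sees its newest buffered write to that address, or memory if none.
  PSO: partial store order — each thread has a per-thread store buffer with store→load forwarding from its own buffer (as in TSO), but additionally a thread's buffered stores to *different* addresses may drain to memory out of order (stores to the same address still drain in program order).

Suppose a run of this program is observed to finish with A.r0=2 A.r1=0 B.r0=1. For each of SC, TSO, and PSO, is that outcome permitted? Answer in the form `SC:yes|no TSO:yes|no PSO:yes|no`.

outcome vector order: (A.r0,A.r1,B.r0)
under SC → 1/0/1; 1/2/0; 1/2/1; 2/2/0; 2/2/1
under TSO → 1/0/0; 1/0/1; 1/2/0; 1/2/1; 2/2/0; 2/2/1
under PSO → 1/0/0; 1/0/1; 1/2/0; 1/2/1; 2/0/0; 2/0/1; 2/2/0; 2/2/1
target 2/0/1 ∈ {PSO}

SC:no TSO:no PSO:yes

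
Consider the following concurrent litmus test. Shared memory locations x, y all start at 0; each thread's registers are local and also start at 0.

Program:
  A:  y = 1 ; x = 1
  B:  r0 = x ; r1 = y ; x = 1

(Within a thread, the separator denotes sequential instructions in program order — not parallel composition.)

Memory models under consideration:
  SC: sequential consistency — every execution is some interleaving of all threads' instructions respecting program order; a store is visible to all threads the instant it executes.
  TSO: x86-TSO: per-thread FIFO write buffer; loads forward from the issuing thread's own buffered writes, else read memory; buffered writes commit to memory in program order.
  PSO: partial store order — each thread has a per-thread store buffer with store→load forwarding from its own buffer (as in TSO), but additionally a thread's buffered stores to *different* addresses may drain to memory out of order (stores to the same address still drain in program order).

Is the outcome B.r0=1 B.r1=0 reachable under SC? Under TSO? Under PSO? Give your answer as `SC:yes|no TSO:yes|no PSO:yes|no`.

outcome vector order: (B.r0,B.r1)
under SC → (0,0), (0,1), (1,1)
under TSO → (0,0), (0,1), (1,1)
under PSO → (0,0), (0,1), (1,0), (1,1)
target (1,0) ∈ {PSO}

SC:no TSO:no PSO:yes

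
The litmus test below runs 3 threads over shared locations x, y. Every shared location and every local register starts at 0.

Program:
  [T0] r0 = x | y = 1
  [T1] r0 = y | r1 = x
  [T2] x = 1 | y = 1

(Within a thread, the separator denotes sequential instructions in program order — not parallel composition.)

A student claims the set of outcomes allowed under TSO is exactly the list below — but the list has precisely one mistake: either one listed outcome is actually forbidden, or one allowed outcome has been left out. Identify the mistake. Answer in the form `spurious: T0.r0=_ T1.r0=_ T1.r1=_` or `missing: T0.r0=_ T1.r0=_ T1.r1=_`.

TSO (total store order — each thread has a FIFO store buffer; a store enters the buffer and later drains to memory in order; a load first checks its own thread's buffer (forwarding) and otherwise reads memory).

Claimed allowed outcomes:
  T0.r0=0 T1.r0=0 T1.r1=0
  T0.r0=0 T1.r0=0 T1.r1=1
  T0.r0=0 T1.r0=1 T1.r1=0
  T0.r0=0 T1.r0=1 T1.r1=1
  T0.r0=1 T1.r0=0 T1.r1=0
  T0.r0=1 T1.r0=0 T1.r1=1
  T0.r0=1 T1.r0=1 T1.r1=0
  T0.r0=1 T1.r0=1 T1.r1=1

spurious: T0.r0=1 T1.r0=1 T1.r1=0

outcome vector order: (T0.r0,T1.r0,T1.r1)
[TSO] allowed = {(0,0,0) (0,0,1) (0,1,0) (0,1,1) (1,0,0) (1,0,1) (1,1,1)}
claimed∖TSO = {(1,1,0)}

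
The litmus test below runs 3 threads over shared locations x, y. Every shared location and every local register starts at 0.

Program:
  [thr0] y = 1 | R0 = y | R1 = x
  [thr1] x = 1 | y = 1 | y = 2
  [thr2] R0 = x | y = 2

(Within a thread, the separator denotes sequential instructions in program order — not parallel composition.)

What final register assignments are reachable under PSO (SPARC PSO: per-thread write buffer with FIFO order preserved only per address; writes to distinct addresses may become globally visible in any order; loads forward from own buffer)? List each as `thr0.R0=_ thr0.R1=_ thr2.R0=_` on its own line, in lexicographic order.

thr0.R0=1 thr0.R1=0 thr2.R0=0
thr0.R0=1 thr0.R1=0 thr2.R0=1
thr0.R0=1 thr0.R1=1 thr2.R0=0
thr0.R0=1 thr0.R1=1 thr2.R0=1
thr0.R0=2 thr0.R1=0 thr2.R0=0
thr0.R0=2 thr0.R1=0 thr2.R0=1
thr0.R0=2 thr0.R1=1 thr2.R0=0
thr0.R0=2 thr0.R1=1 thr2.R0=1

outcome vector order: (thr0.R0,thr0.R1,thr2.R0)
|PSO outcomes| = 8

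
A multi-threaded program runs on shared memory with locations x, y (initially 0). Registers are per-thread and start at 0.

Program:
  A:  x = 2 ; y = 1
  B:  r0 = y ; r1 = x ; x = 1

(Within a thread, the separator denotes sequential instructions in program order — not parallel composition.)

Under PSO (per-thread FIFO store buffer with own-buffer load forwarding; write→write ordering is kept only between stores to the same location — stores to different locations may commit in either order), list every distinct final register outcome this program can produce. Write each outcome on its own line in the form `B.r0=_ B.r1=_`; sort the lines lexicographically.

B.r0=0 B.r1=0
B.r0=0 B.r1=2
B.r0=1 B.r1=0
B.r0=1 B.r1=2

outcome vector order: (B.r0,B.r1)
|PSO outcomes| = 4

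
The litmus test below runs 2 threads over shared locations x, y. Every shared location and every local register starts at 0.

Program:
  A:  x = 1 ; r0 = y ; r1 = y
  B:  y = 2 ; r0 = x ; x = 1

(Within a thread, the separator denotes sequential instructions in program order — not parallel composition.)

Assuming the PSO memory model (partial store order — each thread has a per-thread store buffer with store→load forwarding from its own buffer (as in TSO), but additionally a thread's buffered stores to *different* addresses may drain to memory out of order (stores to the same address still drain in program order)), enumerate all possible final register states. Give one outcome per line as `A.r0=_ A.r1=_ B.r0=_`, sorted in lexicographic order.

A.r0=0 A.r1=0 B.r0=0
A.r0=0 A.r1=0 B.r0=1
A.r0=0 A.r1=2 B.r0=0
A.r0=0 A.r1=2 B.r0=1
A.r0=2 A.r1=2 B.r0=0
A.r0=2 A.r1=2 B.r0=1

outcome vector order: (A.r0,A.r1,B.r0)
|PSO outcomes| = 6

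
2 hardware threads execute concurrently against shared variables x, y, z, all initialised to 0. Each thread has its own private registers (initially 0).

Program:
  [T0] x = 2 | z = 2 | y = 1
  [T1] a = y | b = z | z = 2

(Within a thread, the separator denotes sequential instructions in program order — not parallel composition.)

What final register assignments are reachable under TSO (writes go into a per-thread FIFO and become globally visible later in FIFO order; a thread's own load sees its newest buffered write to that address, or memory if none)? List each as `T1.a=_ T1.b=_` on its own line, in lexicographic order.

outcome vector order: (T1.a,T1.b)
|TSO outcomes| = 3

T1.a=0 T1.b=0
T1.a=0 T1.b=2
T1.a=1 T1.b=2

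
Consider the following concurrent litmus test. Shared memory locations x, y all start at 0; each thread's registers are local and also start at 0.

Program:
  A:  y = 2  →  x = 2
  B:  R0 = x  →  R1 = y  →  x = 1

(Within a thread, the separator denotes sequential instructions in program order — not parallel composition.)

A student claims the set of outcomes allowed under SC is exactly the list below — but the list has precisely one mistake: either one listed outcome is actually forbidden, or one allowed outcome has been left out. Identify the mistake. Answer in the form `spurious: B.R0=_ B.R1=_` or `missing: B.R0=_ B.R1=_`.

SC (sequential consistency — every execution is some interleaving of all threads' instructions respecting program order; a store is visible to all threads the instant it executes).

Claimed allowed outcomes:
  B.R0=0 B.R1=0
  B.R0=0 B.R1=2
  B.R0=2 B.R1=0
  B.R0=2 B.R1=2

spurious: B.R0=2 B.R1=0

outcome vector order: (B.R0,B.R1)
SC (3): 0/0; 0/2; 2/2
claimed∖SC = {2/0}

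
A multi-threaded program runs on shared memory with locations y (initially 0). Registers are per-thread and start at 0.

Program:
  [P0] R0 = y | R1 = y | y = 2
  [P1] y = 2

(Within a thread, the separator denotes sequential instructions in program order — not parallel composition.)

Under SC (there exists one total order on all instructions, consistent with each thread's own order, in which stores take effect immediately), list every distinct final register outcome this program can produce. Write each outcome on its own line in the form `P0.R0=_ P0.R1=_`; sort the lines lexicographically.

P0.R0=0 P0.R1=0
P0.R0=0 P0.R1=2
P0.R0=2 P0.R1=2

outcome vector order: (P0.R0,P0.R1)
|SC outcomes| = 3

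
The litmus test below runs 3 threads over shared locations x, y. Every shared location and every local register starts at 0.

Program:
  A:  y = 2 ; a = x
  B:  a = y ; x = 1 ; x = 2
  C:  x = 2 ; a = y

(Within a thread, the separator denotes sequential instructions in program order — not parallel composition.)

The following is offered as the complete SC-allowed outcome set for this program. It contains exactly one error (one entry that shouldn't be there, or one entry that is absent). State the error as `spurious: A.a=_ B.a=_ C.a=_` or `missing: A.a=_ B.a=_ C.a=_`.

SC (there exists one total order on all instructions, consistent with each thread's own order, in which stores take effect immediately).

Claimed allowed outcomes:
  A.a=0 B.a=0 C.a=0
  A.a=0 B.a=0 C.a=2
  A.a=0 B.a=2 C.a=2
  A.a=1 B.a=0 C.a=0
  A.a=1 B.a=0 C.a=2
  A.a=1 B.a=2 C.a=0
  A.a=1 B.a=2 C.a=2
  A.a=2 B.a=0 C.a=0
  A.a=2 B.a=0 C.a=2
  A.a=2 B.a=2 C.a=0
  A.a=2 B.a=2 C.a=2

spurious: A.a=0 B.a=0 C.a=0

outcome vector order: (A.a,B.a,C.a)
under SC → (0,0,2), (0,2,2), (1,0,0), (1,0,2), (1,2,0), (1,2,2), (2,0,0), (2,0,2), (2,2,0), (2,2,2)
claimed∖SC = {(0,0,0)}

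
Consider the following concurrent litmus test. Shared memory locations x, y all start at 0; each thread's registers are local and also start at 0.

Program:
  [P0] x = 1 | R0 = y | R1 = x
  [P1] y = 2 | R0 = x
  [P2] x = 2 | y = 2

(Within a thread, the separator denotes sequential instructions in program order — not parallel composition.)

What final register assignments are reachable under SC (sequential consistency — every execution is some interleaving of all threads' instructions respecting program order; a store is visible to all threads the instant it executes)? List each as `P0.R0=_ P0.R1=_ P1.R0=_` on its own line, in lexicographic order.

P0.R0=0 P0.R1=1 P1.R0=1
P0.R0=0 P0.R1=1 P1.R0=2
P0.R0=0 P0.R1=2 P1.R0=1
P0.R0=0 P0.R1=2 P1.R0=2
P0.R0=2 P0.R1=1 P1.R0=0
P0.R0=2 P0.R1=1 P1.R0=1
P0.R0=2 P0.R1=1 P1.R0=2
P0.R0=2 P0.R1=2 P1.R0=0
P0.R0=2 P0.R1=2 P1.R0=1
P0.R0=2 P0.R1=2 P1.R0=2

outcome vector order: (P0.R0,P0.R1,P1.R0)
|SC outcomes| = 10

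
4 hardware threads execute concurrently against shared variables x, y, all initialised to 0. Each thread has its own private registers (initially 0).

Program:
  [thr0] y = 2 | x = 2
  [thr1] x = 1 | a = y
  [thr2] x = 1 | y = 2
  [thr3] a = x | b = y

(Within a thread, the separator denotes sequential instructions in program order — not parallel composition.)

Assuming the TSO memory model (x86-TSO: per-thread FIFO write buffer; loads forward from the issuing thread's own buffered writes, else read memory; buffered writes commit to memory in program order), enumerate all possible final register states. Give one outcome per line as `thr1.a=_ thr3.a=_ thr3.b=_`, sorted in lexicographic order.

thr1.a=0 thr3.a=0 thr3.b=0
thr1.a=0 thr3.a=0 thr3.b=2
thr1.a=0 thr3.a=1 thr3.b=0
thr1.a=0 thr3.a=1 thr3.b=2
thr1.a=0 thr3.a=2 thr3.b=2
thr1.a=2 thr3.a=0 thr3.b=0
thr1.a=2 thr3.a=0 thr3.b=2
thr1.a=2 thr3.a=1 thr3.b=0
thr1.a=2 thr3.a=1 thr3.b=2
thr1.a=2 thr3.a=2 thr3.b=2

outcome vector order: (thr1.a,thr3.a,thr3.b)
|TSO outcomes| = 10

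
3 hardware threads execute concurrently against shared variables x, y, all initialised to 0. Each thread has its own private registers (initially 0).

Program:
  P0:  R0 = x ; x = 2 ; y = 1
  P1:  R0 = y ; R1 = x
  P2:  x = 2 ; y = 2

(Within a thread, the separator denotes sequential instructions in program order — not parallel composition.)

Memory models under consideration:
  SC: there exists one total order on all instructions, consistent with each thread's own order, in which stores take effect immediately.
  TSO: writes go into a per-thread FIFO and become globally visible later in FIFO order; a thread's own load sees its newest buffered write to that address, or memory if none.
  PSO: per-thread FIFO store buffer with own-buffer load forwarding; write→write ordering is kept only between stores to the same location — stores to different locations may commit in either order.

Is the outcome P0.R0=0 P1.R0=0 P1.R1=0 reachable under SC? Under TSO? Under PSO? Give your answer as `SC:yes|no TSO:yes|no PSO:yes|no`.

outcome vector order: (P0.R0,P1.R0,P1.R1)
SC (8): 000 002 012 022 200 202 212 222
TSO (8): 000 002 012 022 200 202 212 222
PSO (11): 000 002 010 012 020 022 200 202 212 220 222
target 000 ∈ {SC,TSO,PSO}

SC:yes TSO:yes PSO:yes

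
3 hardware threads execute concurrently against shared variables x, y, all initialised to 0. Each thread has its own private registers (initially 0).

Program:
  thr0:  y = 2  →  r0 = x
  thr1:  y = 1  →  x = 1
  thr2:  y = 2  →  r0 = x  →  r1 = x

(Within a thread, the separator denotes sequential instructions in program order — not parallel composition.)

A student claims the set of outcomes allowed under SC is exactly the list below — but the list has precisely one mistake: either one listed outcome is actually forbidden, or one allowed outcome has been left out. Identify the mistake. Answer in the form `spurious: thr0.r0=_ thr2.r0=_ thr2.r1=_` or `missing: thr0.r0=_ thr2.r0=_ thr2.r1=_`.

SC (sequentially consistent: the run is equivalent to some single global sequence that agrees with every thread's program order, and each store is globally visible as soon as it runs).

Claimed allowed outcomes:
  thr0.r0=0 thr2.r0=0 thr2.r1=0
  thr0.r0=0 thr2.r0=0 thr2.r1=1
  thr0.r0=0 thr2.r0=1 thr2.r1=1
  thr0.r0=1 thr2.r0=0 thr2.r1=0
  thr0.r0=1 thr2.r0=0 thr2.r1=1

outcome vector order: (thr0.r0,thr2.r0,thr2.r1)
SC: 6 outcomes — {(0,0,0); (0,0,1); (0,1,1); (1,0,0); (1,0,1); (1,1,1)}
SC∖claimed = {(1,1,1)}

missing: thr0.r0=1 thr2.r0=1 thr2.r1=1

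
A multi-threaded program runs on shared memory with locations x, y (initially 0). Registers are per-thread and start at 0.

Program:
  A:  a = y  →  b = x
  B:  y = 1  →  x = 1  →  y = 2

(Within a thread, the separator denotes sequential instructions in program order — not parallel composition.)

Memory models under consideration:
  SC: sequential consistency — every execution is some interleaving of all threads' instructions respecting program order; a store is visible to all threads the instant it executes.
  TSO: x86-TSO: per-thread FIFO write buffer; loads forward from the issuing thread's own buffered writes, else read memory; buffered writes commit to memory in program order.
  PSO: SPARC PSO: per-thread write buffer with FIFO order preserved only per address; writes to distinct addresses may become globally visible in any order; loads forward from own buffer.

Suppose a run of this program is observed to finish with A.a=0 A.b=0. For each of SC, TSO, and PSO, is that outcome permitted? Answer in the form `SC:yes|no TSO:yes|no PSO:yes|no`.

outcome vector order: (A.a,A.b)
[SC] allowed = {<0 0> <0 1> <1 0> <1 1> <2 1>}
[TSO] allowed = {<0 0> <0 1> <1 0> <1 1> <2 1>}
[PSO] allowed = {<0 0> <0 1> <1 0> <1 1> <2 0> <2 1>}
target <0 0> ∈ {SC,TSO,PSO}

SC:yes TSO:yes PSO:yes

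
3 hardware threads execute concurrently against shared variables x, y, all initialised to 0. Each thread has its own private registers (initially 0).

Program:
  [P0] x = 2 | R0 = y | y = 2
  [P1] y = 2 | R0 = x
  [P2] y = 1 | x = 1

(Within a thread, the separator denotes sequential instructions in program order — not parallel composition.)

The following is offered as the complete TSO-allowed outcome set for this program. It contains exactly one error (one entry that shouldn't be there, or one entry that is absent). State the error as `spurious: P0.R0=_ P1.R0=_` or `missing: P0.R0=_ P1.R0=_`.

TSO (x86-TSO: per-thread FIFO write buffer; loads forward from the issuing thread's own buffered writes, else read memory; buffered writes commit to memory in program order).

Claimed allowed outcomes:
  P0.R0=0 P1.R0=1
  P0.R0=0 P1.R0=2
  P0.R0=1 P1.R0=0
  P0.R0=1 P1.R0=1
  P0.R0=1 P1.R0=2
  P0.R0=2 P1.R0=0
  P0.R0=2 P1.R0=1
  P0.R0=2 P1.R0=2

outcome vector order: (P0.R0,P1.R0)
TSO: 9 outcomes — {<0 0> <0 1> <0 2> <1 0> <1 1> <1 2> <2 0> <2 1> <2 2>}
TSO∖claimed = {<0 0>}

missing: P0.R0=0 P1.R0=0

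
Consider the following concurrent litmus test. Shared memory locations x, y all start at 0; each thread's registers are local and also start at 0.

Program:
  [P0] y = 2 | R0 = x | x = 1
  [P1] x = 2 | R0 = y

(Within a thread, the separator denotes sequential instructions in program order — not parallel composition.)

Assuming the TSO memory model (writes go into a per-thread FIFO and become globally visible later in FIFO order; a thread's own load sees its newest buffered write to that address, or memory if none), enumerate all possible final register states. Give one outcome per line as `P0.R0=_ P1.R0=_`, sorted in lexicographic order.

P0.R0=0 P1.R0=0
P0.R0=0 P1.R0=2
P0.R0=2 P1.R0=0
P0.R0=2 P1.R0=2

outcome vector order: (P0.R0,P1.R0)
|TSO outcomes| = 4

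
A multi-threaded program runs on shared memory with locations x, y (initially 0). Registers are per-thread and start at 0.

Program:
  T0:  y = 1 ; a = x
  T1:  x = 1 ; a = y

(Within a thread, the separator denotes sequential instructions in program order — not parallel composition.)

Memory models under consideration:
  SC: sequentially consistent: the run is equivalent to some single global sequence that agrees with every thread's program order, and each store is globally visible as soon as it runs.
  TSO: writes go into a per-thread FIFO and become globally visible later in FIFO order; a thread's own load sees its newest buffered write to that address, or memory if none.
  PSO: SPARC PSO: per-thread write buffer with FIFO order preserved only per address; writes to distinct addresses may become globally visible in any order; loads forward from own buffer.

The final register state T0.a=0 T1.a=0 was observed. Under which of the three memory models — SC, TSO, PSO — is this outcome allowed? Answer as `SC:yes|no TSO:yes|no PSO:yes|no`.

outcome vector order: (T0.a,T1.a)
[SC] allowed = {<0 1> <1 0> <1 1>}
[TSO] allowed = {<0 0> <0 1> <1 0> <1 1>}
[PSO] allowed = {<0 0> <0 1> <1 0> <1 1>}
target <0 0> ∈ {TSO,PSO}

SC:no TSO:yes PSO:yes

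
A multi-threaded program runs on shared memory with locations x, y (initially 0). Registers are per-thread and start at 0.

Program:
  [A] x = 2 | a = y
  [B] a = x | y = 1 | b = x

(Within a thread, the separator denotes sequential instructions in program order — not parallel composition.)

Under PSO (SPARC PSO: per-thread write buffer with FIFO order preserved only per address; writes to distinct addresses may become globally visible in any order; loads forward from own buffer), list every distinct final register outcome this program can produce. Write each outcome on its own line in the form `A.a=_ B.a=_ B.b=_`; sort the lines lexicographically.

outcome vector order: (A.a,B.a,B.b)
|PSO outcomes| = 6

A.a=0 B.a=0 B.b=0
A.a=0 B.a=0 B.b=2
A.a=0 B.a=2 B.b=2
A.a=1 B.a=0 B.b=0
A.a=1 B.a=0 B.b=2
A.a=1 B.a=2 B.b=2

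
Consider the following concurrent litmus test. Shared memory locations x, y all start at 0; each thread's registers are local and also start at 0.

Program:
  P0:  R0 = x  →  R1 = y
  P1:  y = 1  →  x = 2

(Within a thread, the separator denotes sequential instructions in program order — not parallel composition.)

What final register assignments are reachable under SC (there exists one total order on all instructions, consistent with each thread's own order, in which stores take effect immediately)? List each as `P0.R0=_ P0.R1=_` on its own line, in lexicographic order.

outcome vector order: (P0.R0,P0.R1)
|SC outcomes| = 3

P0.R0=0 P0.R1=0
P0.R0=0 P0.R1=1
P0.R0=2 P0.R1=1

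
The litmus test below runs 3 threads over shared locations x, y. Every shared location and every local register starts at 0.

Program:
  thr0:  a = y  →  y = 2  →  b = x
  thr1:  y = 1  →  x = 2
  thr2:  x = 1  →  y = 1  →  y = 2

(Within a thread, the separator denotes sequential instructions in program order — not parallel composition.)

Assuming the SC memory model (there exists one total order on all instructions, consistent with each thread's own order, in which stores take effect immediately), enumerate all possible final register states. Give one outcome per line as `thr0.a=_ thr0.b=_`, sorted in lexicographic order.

outcome vector order: (thr0.a,thr0.b)
|SC outcomes| = 8

thr0.a=0 thr0.b=0
thr0.a=0 thr0.b=1
thr0.a=0 thr0.b=2
thr0.a=1 thr0.b=0
thr0.a=1 thr0.b=1
thr0.a=1 thr0.b=2
thr0.a=2 thr0.b=1
thr0.a=2 thr0.b=2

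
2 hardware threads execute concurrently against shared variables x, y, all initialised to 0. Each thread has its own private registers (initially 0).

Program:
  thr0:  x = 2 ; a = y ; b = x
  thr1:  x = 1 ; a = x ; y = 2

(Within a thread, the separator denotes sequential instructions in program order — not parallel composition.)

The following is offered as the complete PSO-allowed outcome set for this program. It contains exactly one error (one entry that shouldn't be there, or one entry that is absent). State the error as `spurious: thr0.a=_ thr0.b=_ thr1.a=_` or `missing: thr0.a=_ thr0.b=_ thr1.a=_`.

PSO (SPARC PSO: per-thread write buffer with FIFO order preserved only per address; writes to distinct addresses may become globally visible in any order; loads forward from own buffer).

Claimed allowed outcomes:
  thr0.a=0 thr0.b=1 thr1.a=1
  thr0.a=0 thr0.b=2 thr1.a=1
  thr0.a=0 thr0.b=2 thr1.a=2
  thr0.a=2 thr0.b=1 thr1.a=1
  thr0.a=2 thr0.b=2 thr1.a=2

missing: thr0.a=2 thr0.b=2 thr1.a=1

outcome vector order: (thr0.a,thr0.b,thr1.a)
PSO (6): <0 1 1>; <0 2 1>; <0 2 2>; <2 1 1>; <2 2 1>; <2 2 2>
PSO∖claimed = {<2 2 1>}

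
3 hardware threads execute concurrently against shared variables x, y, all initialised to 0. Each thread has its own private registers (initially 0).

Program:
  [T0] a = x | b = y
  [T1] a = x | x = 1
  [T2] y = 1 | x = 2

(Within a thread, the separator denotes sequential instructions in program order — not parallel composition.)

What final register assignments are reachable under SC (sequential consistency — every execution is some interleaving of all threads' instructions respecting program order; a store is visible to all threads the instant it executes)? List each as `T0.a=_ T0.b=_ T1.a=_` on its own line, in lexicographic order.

outcome vector order: (T0.a,T0.b,T1.a)
|SC outcomes| = 9

T0.a=0 T0.b=0 T1.a=0
T0.a=0 T0.b=0 T1.a=2
T0.a=0 T0.b=1 T1.a=0
T0.a=0 T0.b=1 T1.a=2
T0.a=1 T0.b=0 T1.a=0
T0.a=1 T0.b=1 T1.a=0
T0.a=1 T0.b=1 T1.a=2
T0.a=2 T0.b=1 T1.a=0
T0.a=2 T0.b=1 T1.a=2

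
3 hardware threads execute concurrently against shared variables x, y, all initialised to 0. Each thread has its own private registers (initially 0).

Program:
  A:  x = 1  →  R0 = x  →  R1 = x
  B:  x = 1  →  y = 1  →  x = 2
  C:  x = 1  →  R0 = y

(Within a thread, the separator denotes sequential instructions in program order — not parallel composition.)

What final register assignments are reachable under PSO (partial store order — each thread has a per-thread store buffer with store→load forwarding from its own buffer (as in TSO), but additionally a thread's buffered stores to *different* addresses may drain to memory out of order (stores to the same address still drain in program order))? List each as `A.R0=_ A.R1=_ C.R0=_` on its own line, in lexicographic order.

A.R0=1 A.R1=1 C.R0=0
A.R0=1 A.R1=1 C.R0=1
A.R0=1 A.R1=2 C.R0=0
A.R0=1 A.R1=2 C.R0=1
A.R0=2 A.R1=1 C.R0=0
A.R0=2 A.R1=1 C.R0=1
A.R0=2 A.R1=2 C.R0=0
A.R0=2 A.R1=2 C.R0=1

outcome vector order: (A.R0,A.R1,C.R0)
|PSO outcomes| = 8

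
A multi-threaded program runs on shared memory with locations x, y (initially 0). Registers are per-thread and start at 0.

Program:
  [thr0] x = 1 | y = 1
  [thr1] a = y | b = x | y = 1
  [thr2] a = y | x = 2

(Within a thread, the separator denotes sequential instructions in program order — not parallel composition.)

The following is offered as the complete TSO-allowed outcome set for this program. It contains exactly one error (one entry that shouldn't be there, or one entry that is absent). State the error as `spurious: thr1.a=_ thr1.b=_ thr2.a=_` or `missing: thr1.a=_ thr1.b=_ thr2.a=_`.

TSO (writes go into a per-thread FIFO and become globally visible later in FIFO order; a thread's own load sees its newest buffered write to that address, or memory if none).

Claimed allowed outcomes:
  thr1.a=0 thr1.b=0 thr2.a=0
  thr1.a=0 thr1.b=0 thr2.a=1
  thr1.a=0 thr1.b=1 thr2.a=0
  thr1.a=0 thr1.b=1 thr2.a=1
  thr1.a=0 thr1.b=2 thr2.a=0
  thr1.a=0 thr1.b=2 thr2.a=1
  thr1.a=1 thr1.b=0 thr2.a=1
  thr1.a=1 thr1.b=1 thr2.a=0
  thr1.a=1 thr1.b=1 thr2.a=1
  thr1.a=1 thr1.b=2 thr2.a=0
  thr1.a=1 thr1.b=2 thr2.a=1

outcome vector order: (thr1.a,thr1.b,thr2.a)
TSO (10): <0 0 0> <0 0 1> <0 1 0> <0 1 1> <0 2 0> <0 2 1> <1 1 0> <1 1 1> <1 2 0> <1 2 1>
claimed∖TSO = {<1 0 1>}

spurious: thr1.a=1 thr1.b=0 thr2.a=1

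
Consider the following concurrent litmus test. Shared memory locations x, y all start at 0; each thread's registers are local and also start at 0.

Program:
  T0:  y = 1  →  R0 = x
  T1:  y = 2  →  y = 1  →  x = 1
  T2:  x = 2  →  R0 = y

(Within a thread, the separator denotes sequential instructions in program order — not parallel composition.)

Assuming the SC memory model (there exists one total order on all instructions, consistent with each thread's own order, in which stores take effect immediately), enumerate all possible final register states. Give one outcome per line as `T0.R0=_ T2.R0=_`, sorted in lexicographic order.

outcome vector order: (T0.R0,T2.R0)
|SC outcomes| = 8

T0.R0=0 T2.R0=1
T0.R0=0 T2.R0=2
T0.R0=1 T2.R0=0
T0.R0=1 T2.R0=1
T0.R0=1 T2.R0=2
T0.R0=2 T2.R0=0
T0.R0=2 T2.R0=1
T0.R0=2 T2.R0=2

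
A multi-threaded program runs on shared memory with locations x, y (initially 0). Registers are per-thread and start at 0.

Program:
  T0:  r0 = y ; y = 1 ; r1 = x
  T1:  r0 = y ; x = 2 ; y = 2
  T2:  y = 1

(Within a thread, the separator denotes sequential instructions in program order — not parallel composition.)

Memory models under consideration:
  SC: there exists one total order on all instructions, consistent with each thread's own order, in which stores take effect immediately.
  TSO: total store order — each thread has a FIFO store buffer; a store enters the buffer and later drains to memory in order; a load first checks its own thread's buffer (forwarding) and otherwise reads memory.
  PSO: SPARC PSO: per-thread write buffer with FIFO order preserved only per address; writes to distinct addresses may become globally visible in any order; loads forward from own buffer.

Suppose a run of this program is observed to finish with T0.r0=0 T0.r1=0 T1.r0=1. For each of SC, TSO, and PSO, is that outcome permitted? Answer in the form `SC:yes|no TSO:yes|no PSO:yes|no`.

SC:yes TSO:yes PSO:yes

outcome vector order: (T0.r0,T0.r1,T1.r0)
SC (10): 0/0/0, 0/0/1, 0/2/0, 0/2/1, 1/0/0, 1/0/1, 1/2/0, 1/2/1, 2/2/0, 2/2/1
TSO (10): 0/0/0, 0/0/1, 0/2/0, 0/2/1, 1/0/0, 1/0/1, 1/2/0, 1/2/1, 2/2/0, 2/2/1
PSO (12): 0/0/0, 0/0/1, 0/2/0, 0/2/1, 1/0/0, 1/0/1, 1/2/0, 1/2/1, 2/0/0, 2/0/1, 2/2/0, 2/2/1
target 0/0/1 ∈ {SC,TSO,PSO}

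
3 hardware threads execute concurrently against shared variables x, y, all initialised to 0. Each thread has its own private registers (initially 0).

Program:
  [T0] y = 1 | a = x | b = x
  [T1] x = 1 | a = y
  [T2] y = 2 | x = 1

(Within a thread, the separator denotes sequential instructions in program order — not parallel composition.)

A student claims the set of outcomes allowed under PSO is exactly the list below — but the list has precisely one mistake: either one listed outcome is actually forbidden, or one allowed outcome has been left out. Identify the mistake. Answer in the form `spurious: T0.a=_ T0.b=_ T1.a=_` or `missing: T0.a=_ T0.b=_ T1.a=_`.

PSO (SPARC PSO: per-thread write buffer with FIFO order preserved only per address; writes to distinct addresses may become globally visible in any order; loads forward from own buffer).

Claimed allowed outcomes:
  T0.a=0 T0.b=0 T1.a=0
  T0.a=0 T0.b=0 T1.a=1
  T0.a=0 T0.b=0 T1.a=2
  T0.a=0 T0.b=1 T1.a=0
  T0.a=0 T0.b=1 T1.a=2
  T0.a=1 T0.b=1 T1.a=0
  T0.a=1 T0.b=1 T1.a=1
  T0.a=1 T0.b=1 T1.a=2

missing: T0.a=0 T0.b=1 T1.a=1

outcome vector order: (T0.a,T0.b,T1.a)
PSO (9): 0/0/0; 0/0/1; 0/0/2; 0/1/0; 0/1/1; 0/1/2; 1/1/0; 1/1/1; 1/1/2
PSO∖claimed = {0/1/1}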